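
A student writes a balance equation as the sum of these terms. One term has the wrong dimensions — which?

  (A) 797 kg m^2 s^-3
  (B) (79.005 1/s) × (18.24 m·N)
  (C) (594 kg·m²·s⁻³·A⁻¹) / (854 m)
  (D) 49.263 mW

Reduce each to base SI dimensions:
  (A) kg·m²·s⁻³
  (B) [s⁻¹] · [kg·m²·s⁻²] = kg·m²·s⁻³
  (C) [kg·m²·s⁻³·A⁻¹] / [m] = kg·m·s⁻³·A⁻¹
  (D) W = J·s⁻¹ = kg·m²·s⁻³
All reduce to kg·m²·s⁻³ except (C), which is kg·m·s⁻³·A⁻¹.

(C)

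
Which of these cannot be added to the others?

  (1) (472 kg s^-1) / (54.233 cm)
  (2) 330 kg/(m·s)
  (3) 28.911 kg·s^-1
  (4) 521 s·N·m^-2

(3)

Dimensions:
  (1) [kg·s⁻¹] / [m] = kg·m⁻¹·s⁻¹
  (2) kg·m⁻¹·s⁻¹
  (3) kg·s⁻¹
  (4) N·s·m⁻² = kg·m·s⁻²·s·m⁻² = kg·m⁻¹·s⁻¹
All reduce to kg·m⁻¹·s⁻¹ except (3), which is kg·s⁻¹.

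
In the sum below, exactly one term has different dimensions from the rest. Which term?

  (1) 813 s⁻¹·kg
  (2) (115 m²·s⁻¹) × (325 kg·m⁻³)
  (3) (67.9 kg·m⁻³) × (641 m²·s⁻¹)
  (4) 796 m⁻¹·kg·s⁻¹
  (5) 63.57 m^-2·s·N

Dimensions:
  (1) kg·s⁻¹
  (2) [m²·s⁻¹] · [kg·m⁻³] = kg·m⁻¹·s⁻¹
  (3) [kg·m⁻³] · [m²·s⁻¹] = kg·m⁻¹·s⁻¹
  (4) kg·m⁻¹·s⁻¹
  (5) N·s·m⁻² = kg·m·s⁻²·s·m⁻² = kg·m⁻¹·s⁻¹
All reduce to kg·m⁻¹·s⁻¹ except (1), which is kg·s⁻¹.

(1)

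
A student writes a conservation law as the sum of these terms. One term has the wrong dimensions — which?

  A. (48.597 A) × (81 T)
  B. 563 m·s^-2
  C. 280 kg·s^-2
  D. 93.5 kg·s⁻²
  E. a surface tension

B.

In SI base units:
  A. [A] · [kg·s⁻²·A⁻¹] = kg·s⁻²
  B. m·s⁻²
  C. kg·s⁻²
  D. kg·s⁻²
  E. [surface tension] = kg·s⁻²
All reduce to kg·s⁻² except B., which is m·s⁻².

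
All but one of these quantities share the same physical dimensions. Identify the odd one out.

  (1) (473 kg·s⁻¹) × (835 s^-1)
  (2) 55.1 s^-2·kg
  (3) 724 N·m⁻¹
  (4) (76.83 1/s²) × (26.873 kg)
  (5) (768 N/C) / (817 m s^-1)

(5)

Reduce each to base SI dimensions:
  (1) [kg·s⁻¹] · [s⁻¹] = kg·s⁻²
  (2) kg·s⁻²
  (3) N·m⁻¹ = kg·m·s⁻²·m⁻¹ = kg·s⁻²
  (4) [s⁻²] · [kg] = kg·s⁻²
  (5) [kg·m·s⁻³·A⁻¹] / [m·s⁻¹] = kg·s⁻²·A⁻¹
All reduce to kg·s⁻² except (5), which is kg·s⁻²·A⁻¹.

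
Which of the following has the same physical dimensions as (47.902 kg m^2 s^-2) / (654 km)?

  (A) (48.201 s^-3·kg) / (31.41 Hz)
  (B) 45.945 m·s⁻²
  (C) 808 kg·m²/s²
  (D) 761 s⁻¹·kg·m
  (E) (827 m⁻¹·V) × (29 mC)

(E)

Reference: [kg·m²·s⁻²] / [m] = kg·m·s⁻².
Each option:
  (A) [kg·s⁻³] / [s⁻¹] = kg·s⁻²
  (B) m·s⁻²
  (C) kg·m²·s⁻²
  (D) kg·m·s⁻¹
  (E) [kg·m·s⁻³·A⁻¹] · [s·A] = kg·m·s⁻²  ← same
Only (E) matches kg·m·s⁻².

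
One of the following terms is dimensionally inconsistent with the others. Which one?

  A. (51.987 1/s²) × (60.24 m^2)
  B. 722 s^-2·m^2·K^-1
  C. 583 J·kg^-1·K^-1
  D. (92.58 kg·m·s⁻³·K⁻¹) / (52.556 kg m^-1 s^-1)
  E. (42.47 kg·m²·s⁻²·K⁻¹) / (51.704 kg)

A.

Reduce each to base SI dimensions:
  A. [s⁻²] · [m²] = m²·s⁻²
  B. m²·s⁻²·K⁻¹
  C. J·kg⁻¹·K⁻¹ = N·m·kg⁻¹·K⁻¹ = m²·s⁻²·K⁻¹
  D. [kg·m·s⁻³·K⁻¹] / [kg·m⁻¹·s⁻¹] = m²·s⁻²·K⁻¹
  E. [kg·m²·s⁻²·K⁻¹] / [kg] = m²·s⁻²·K⁻¹
All reduce to m²·s⁻²·K⁻¹ except A., which is m²·s⁻².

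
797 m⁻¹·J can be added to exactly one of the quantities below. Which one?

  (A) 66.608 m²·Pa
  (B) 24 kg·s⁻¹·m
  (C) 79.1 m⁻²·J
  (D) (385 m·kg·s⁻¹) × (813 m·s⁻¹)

Reference: J·m⁻¹ = N·m·m⁻¹ = kg·m·s⁻².
Each option:
  (A) Pa·m² = N·m⁻²·m² = kg·m·s⁻²  ← same
  (B) kg·m·s⁻¹
  (C) J·m⁻² = N·m·m⁻² = kg·s⁻²
  (D) [kg·m·s⁻¹] · [m·s⁻¹] = kg·m²·s⁻²
Only (A) matches kg·m·s⁻².

(A)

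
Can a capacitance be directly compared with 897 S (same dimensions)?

No

Expand each in SI base units:
  a capacitance:  [capacitance] = kg⁻¹·m⁻²·s⁴·A²
  897 S:  S = Ω⁻¹ = kg⁻¹·m⁻²·s³·A²
kg⁻¹·m⁻²·s⁴·A² ≠ kg⁻¹·m⁻²·s³·A², so they cannot be added.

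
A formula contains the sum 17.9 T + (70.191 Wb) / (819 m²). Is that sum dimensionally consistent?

Dimensions:
  17.9 T:  T = Wb·m⁻² = kg·s⁻²·A⁻¹
  (70.191 Wb) / (819 m²):  [kg·m²·s⁻²·A⁻¹] / [m²] = kg·s⁻²·A⁻¹
Both are kg·s⁻²·A⁻¹, so they have the same dimensions and can be added.

Yes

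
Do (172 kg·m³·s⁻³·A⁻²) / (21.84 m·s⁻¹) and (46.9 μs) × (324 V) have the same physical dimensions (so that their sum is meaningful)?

No

Expand each in SI base units:
  (172 kg·m³·s⁻³·A⁻²) / (21.84 m·s⁻¹):  [kg·m³·s⁻³·A⁻²] / [m·s⁻¹] = kg·m²·s⁻²·A⁻²
  (46.9 μs) × (324 V):  [s] · [kg·m²·s⁻³·A⁻¹] = kg·m²·s⁻²·A⁻¹
kg·m²·s⁻²·A⁻² ≠ kg·m²·s⁻²·A⁻¹, so they cannot be added.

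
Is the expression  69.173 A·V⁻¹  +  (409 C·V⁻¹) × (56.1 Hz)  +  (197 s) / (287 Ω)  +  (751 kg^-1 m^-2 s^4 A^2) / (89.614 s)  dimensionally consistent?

No

Reduce each to base SI dimensions:
  69.173 A·V⁻¹:  A·V⁻¹ = A·(J·C⁻¹)⁻¹ = kg⁻¹·m⁻²·s³·A²
  (409 C·V⁻¹) × (56.1 Hz):  [kg⁻¹·m⁻²·s⁴·A²] · [s⁻¹] = kg⁻¹·m⁻²·s³·A²
  (197 s) / (287 Ω):  [s] / [kg·m²·s⁻³·A⁻²] = kg⁻¹·m⁻²·s⁴·A²
  (751 kg^-1 m^-2 s^4 A^2) / (89.614 s):  [kg⁻¹·m⁻²·s⁴·A²] / [s] = kg⁻¹·m⁻²·s³·A²
The terms do not share a single dimension (kg⁻¹·m⁻²·s³·A² vs kg⁻¹·m⁻²·s⁴·A²).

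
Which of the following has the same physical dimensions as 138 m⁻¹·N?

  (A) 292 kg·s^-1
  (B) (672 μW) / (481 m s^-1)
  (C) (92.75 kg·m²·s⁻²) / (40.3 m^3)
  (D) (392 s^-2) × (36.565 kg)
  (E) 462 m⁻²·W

Reference: N·m⁻¹ = kg·m·s⁻²·m⁻¹ = kg·s⁻².
Each option:
  (A) kg·s⁻¹
  (B) [kg·m²·s⁻³] / [m·s⁻¹] = kg·m·s⁻²
  (C) [kg·m²·s⁻²] / [m³] = kg·m⁻¹·s⁻²
  (D) [s⁻²] · [kg] = kg·s⁻²  ← same
  (E) W·m⁻² = J·s⁻¹·m⁻² = kg·s⁻³
Only (D) matches kg·s⁻².

(D)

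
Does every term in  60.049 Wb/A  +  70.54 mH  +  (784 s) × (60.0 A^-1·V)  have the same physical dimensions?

Expand each in SI base units:
  60.049 Wb/A:  Wb·A⁻¹ = V·s·A⁻¹ = kg·m²·s⁻²·A⁻²
  70.54 mH:  H = V·s·A⁻¹ = kg·m²·s⁻²·A⁻²
  (784 s) × (60.0 A^-1·V):  [s] · [kg·m²·s⁻³·A⁻²] = kg·m²·s⁻²·A⁻²
Every term reduces to kg·m²·s⁻²·A⁻².

Yes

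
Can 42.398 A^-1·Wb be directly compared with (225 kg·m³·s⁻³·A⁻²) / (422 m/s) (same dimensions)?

In SI base units:
  42.398 A^-1·Wb:  Wb·A⁻¹ = V·s·A⁻¹ = kg·m²·s⁻²·A⁻²
  (225 kg·m³·s⁻³·A⁻²) / (422 m/s):  [kg·m³·s⁻³·A⁻²] / [m·s⁻¹] = kg·m²·s⁻²·A⁻²
Both are kg·m²·s⁻²·A⁻², so they have the same dimensions and can be added.

Yes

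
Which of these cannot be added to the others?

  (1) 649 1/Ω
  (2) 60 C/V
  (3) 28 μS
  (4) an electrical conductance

Work out the base dimensions of each:
  (1) Ω⁻¹ = (V·A⁻¹)⁻¹ = kg⁻¹·m⁻²·s³·A²
  (2) C·V⁻¹ = s·A·(J·C⁻¹)⁻¹ = kg⁻¹·m⁻²·s⁴·A²
  (3) S = Ω⁻¹ = kg⁻¹·m⁻²·s³·A²
  (4) [electrical conductance] = kg⁻¹·m⁻²·s³·A²
All reduce to kg⁻¹·m⁻²·s³·A² except (2), which is kg⁻¹·m⁻²·s⁴·A².

(2)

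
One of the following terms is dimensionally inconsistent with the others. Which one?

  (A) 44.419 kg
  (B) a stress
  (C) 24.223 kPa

In SI base units:
  (A) kg
  (B) [stress] = kg·m⁻¹·s⁻²
  (C) Pa = N·m⁻² = kg·m⁻¹·s⁻²
All reduce to kg·m⁻¹·s⁻² except (A), which is kg.

(A)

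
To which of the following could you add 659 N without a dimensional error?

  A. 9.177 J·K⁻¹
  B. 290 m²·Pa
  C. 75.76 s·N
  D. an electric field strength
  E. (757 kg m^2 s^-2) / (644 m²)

Reference: N = kg·m·s⁻².
Each option:
  A. J·K⁻¹ = N·m·K⁻¹ = kg·m²·s⁻²·K⁻¹
  B. Pa·m² = N·m⁻²·m² = kg·m·s⁻²  ← same
  C. N·s = kg·m·s⁻²·s = kg·m·s⁻¹
  D. [electric field strength] = kg·m·s⁻³·A⁻¹
  E. [kg·m²·s⁻²] / [m²] = kg·s⁻²
Only B. matches kg·m·s⁻².

B.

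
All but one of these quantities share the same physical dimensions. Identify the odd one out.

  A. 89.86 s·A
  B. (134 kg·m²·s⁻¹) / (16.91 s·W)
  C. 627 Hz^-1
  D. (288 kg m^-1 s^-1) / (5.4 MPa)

A.

In SI base units:
  A. A·s = s·A
  B. [kg·m²·s⁻¹] / [kg·m²·s⁻²] = s
  C. Hz⁻¹ = (s⁻¹)⁻¹ = s
  D. [kg·m⁻¹·s⁻¹] / [kg·m⁻¹·s⁻²] = s
All reduce to s except A., which is s·A.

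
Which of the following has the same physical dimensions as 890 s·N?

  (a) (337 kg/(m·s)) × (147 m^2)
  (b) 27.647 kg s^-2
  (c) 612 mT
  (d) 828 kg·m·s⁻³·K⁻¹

(a)

Reference: N·s = kg·m·s⁻²·s = kg·m·s⁻¹.
Each option:
  (a) [kg·m⁻¹·s⁻¹] · [m²] = kg·m·s⁻¹  ← same
  (b) kg·s⁻²
  (c) T = Wb·m⁻² = kg·s⁻²·A⁻¹
  (d) kg·m·s⁻³·K⁻¹
Only (a) matches kg·m·s⁻¹.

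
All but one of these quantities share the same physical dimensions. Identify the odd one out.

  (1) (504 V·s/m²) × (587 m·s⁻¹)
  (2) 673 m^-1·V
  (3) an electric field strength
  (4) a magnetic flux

(4)

Dimensions:
  (1) [kg·s⁻²·A⁻¹] · [m·s⁻¹] = kg·m·s⁻³·A⁻¹
  (2) V·m⁻¹ = J·C⁻¹·m⁻¹ = kg·m·s⁻³·A⁻¹
  (3) [electric field strength] = kg·m·s⁻³·A⁻¹
  (4) [magnetic flux] = kg·m²·s⁻²·A⁻¹
All reduce to kg·m·s⁻³·A⁻¹ except (4), which is kg·m²·s⁻²·A⁻¹.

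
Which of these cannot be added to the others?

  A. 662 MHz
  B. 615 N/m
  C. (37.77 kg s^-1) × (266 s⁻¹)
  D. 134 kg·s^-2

Dimensions:
  A. Hz = s⁻¹
  B. N·m⁻¹ = kg·m·s⁻²·m⁻¹ = kg·s⁻²
  C. [kg·s⁻¹] · [s⁻¹] = kg·s⁻²
  D. kg·s⁻²
All reduce to kg·s⁻² except A., which is s⁻¹.

A.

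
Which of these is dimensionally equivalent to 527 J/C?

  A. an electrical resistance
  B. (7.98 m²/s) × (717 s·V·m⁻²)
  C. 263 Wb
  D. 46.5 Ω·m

B.

Reference: J·C⁻¹ = N·m·(s·A)⁻¹ = kg·m²·s⁻³·A⁻¹.
Each option:
  A. [electrical resistance] = kg·m²·s⁻³·A⁻²
  B. [m²·s⁻¹] · [kg·s⁻²·A⁻¹] = kg·m²·s⁻³·A⁻¹  ← same
  C. Wb = V·s = kg·m²·s⁻²·A⁻¹
  D. Ω·m = V·A⁻¹·m = kg·m³·s⁻³·A⁻²
Only B. matches kg·m²·s⁻³·A⁻¹.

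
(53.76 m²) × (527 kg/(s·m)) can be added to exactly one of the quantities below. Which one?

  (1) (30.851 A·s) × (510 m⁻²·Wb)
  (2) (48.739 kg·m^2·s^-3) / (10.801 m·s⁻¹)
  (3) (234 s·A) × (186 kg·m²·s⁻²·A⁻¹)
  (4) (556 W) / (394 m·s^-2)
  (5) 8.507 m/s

(4)

Reference: [m²] · [kg·m⁻¹·s⁻¹] = kg·m·s⁻¹.
Each option:
  (1) [s·A] · [kg·s⁻²·A⁻¹] = kg·s⁻¹
  (2) [kg·m²·s⁻³] / [m·s⁻¹] = kg·m·s⁻²
  (3) [s·A] · [kg·m²·s⁻²·A⁻¹] = kg·m²·s⁻¹
  (4) [kg·m²·s⁻³] / [m·s⁻²] = kg·m·s⁻¹  ← same
  (5) m·s⁻¹
Only (4) matches kg·m·s⁻¹.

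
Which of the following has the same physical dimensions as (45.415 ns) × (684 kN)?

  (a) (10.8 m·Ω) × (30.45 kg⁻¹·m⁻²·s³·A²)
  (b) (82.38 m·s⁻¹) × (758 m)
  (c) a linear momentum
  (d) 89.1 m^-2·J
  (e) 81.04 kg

(c)

Reference: [s] · [kg·m·s⁻²] = kg·m·s⁻¹.
Each option:
  (a) [kg·m³·s⁻³·A⁻²] · [kg⁻¹·m⁻²·s³·A²] = m
  (b) [m·s⁻¹] · [m] = m²·s⁻¹
  (c) [linear momentum] = kg·m·s⁻¹  ← same
  (d) J·m⁻² = N·m·m⁻² = kg·s⁻²
  (e) kg
Only (c) matches kg·m·s⁻¹.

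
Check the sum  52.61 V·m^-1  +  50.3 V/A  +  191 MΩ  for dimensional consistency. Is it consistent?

Dimensions:
  52.61 V·m^-1:  V·m⁻¹ = J·C⁻¹·m⁻¹ = kg·m·s⁻³·A⁻¹
  50.3 V/A:  V·A⁻¹ = J·C⁻¹·A⁻¹ = kg·m²·s⁻³·A⁻²
  191 MΩ:  Ω = V·A⁻¹ = kg·m²·s⁻³·A⁻²
The terms do not share a single dimension (kg·m²·s⁻³·A⁻² vs kg·m·s⁻³·A⁻¹).

No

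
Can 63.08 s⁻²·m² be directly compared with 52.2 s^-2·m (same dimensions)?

No

Work out the base dimensions of each:
  63.08 s⁻²·m²:  m²·s⁻²
  52.2 s^-2·m:  m·s⁻²
m²·s⁻² ≠ m·s⁻², so they cannot be added.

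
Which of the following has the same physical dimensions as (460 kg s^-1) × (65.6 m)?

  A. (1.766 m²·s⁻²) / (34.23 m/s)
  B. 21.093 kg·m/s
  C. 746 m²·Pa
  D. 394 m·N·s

Reference: [kg·s⁻¹] · [m] = kg·m·s⁻¹.
Each option:
  A. [m²·s⁻²] / [m·s⁻¹] = m·s⁻¹
  B. kg·m·s⁻¹  ← same
  C. Pa·m² = N·m⁻²·m² = kg·m·s⁻²
  D. N·m·s = kg·m·s⁻²·m·s = kg·m²·s⁻¹
Only B. matches kg·m·s⁻¹.

B.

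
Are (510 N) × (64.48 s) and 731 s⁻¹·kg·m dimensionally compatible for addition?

Dimensions:
  (510 N) × (64.48 s):  [kg·m·s⁻²] · [s] = kg·m·s⁻¹
  731 s⁻¹·kg·m:  kg·m·s⁻¹
Both are kg·m·s⁻¹, so they have the same dimensions and can be added.

Yes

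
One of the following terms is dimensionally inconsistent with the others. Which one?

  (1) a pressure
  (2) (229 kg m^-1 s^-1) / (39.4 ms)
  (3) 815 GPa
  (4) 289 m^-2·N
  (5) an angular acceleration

(5)

Work out the base dimensions of each:
  (1) [pressure] = kg·m⁻¹·s⁻²
  (2) [kg·m⁻¹·s⁻¹] / [s] = kg·m⁻¹·s⁻²
  (3) Pa = N·m⁻² = kg·m⁻¹·s⁻²
  (4) N·m⁻² = kg·m·s⁻²·m⁻² = kg·m⁻¹·s⁻²
  (5) [angular acceleration] = s⁻²
All reduce to kg·m⁻¹·s⁻² except (5), which is s⁻².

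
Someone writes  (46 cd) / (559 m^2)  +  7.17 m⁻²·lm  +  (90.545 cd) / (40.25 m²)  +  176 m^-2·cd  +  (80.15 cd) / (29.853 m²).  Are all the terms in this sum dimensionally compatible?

Yes

In SI base units:
  (46 cd) / (559 m^2):  [cd] / [m²] = m⁻²·cd
  7.17 m⁻²·lm:  lm·m⁻² = cd·m⁻² = m⁻²·cd
  (90.545 cd) / (40.25 m²):  [cd] / [m²] = m⁻²·cd
  176 m^-2·cd:  cd·m⁻² = m⁻²·cd
  (80.15 cd) / (29.853 m²):  [cd] / [m²] = m⁻²·cd
Every term reduces to m⁻²·cd.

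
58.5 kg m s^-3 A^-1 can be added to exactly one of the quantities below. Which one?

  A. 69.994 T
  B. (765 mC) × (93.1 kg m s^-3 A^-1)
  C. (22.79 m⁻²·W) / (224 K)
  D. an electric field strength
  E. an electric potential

D.

Reference: kg·m·s⁻³·A⁻¹.
Each option:
  A. T = Wb·m⁻² = kg·s⁻²·A⁻¹
  B. [s·A] · [kg·m·s⁻³·A⁻¹] = kg·m·s⁻²
  C. [kg·s⁻³] / [K] = kg·s⁻³·K⁻¹
  D. [electric field strength] = kg·m·s⁻³·A⁻¹  ← same
  E. [electric potential] = kg·m²·s⁻³·A⁻¹
Only D. matches kg·m·s⁻³·A⁻¹.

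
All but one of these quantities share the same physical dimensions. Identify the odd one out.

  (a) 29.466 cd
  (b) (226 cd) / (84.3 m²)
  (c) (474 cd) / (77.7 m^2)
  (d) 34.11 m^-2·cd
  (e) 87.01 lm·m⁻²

(a)

Work out the base dimensions of each:
  (a) cd
  (b) [cd] / [m²] = m⁻²·cd
  (c) [cd] / [m²] = m⁻²·cd
  (d) cd·m⁻² = m⁻²·cd
  (e) lm·m⁻² = cd·m⁻² = m⁻²·cd
All reduce to m⁻²·cd except (a), which is cd.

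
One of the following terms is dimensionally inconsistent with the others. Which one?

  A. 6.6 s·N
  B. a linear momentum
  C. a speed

Reduce each to base SI dimensions:
  A. N·s = kg·m·s⁻²·s = kg·m·s⁻¹
  B. [linear momentum] = kg·m·s⁻¹
  C. [speed] = m·s⁻¹
All reduce to kg·m·s⁻¹ except C., which is m·s⁻¹.

C.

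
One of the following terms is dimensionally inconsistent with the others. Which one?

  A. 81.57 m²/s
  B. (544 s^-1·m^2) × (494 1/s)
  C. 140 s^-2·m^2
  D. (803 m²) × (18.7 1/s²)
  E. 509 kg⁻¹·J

In SI base units:
  A. m²·s⁻¹
  B. [m²·s⁻¹] · [s⁻¹] = m²·s⁻²
  C. m²·s⁻²
  D. [m²] · [s⁻²] = m²·s⁻²
  E. J·kg⁻¹ = N·m·kg⁻¹ = m²·s⁻²
All reduce to m²·s⁻² except A., which is m²·s⁻¹.

A.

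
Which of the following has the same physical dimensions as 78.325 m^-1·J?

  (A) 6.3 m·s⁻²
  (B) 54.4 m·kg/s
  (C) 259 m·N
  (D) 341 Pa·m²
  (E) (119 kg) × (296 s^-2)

(D)

Reference: J·m⁻¹ = N·m·m⁻¹ = kg·m·s⁻².
Each option:
  (A) m·s⁻²
  (B) kg·m·s⁻¹
  (C) N·m = kg·m·s⁻²·m = kg·m²·s⁻²
  (D) Pa·m² = N·m⁻²·m² = kg·m·s⁻²  ← same
  (E) [kg] · [s⁻²] = kg·s⁻²
Only (D) matches kg·m·s⁻².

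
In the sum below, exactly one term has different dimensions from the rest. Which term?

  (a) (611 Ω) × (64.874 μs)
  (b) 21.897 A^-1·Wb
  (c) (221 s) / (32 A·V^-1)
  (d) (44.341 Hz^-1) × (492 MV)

(d)

Work out the base dimensions of each:
  (a) [kg·m²·s⁻³·A⁻²] · [s] = kg·m²·s⁻²·A⁻²
  (b) Wb·A⁻¹ = V·s·A⁻¹ = kg·m²·s⁻²·A⁻²
  (c) [s] / [kg⁻¹·m⁻²·s³·A²] = kg·m²·s⁻²·A⁻²
  (d) [s] · [kg·m²·s⁻³·A⁻¹] = kg·m²·s⁻²·A⁻¹
All reduce to kg·m²·s⁻²·A⁻² except (d), which is kg·m²·s⁻²·A⁻¹.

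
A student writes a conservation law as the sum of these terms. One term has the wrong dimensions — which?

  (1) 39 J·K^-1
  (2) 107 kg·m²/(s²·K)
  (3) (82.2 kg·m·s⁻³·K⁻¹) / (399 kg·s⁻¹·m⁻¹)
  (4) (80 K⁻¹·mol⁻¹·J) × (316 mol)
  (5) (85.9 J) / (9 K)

(3)

Dimensions:
  (1) J·K⁻¹ = N·m·K⁻¹ = kg·m²·s⁻²·K⁻¹
  (2) kg·m²·s⁻²·K⁻¹
  (3) [kg·m·s⁻³·K⁻¹] / [kg·m⁻¹·s⁻¹] = m²·s⁻²·K⁻¹
  (4) [kg·m²·s⁻²·K⁻¹·mol⁻¹] · [mol] = kg·m²·s⁻²·K⁻¹
  (5) [kg·m²·s⁻²] / [K] = kg·m²·s⁻²·K⁻¹
All reduce to kg·m²·s⁻²·K⁻¹ except (3), which is m²·s⁻²·K⁻¹.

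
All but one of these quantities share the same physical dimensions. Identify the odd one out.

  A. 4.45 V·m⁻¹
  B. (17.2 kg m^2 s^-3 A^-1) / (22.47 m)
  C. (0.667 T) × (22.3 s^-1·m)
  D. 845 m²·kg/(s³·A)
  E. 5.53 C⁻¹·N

D.

In SI base units:
  A. V·m⁻¹ = J·C⁻¹·m⁻¹ = kg·m·s⁻³·A⁻¹
  B. [kg·m²·s⁻³·A⁻¹] / [m] = kg·m·s⁻³·A⁻¹
  C. [kg·s⁻²·A⁻¹] · [m·s⁻¹] = kg·m·s⁻³·A⁻¹
  D. kg·m²·s⁻³·A⁻¹
  E. N·C⁻¹ = kg·m·s⁻²·(s·A)⁻¹ = kg·m·s⁻³·A⁻¹
All reduce to kg·m·s⁻³·A⁻¹ except D., which is kg·m²·s⁻³·A⁻¹.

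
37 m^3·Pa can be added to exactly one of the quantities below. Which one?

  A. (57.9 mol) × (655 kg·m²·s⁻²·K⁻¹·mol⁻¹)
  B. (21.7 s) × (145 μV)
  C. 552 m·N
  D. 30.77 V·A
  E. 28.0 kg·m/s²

C.

Reference: Pa·m³ = N·m⁻²·m³ = kg·m²·s⁻².
Each option:
  A. [mol] · [kg·m²·s⁻²·K⁻¹·mol⁻¹] = kg·m²·s⁻²·K⁻¹
  B. [s] · [kg·m²·s⁻³·A⁻¹] = kg·m²·s⁻²·A⁻¹
  C. N·m = kg·m·s⁻²·m = kg·m²·s⁻²  ← same
  D. V·A = J·C⁻¹·A = kg·m²·s⁻³
  E. kg·m·s⁻²
Only C. matches kg·m²·s⁻².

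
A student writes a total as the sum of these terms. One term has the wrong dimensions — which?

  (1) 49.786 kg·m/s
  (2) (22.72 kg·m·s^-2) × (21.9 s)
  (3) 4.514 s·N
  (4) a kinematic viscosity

(4)

Reduce each to base SI dimensions:
  (1) kg·m·s⁻¹
  (2) [kg·m·s⁻²] · [s] = kg·m·s⁻¹
  (3) N·s = kg·m·s⁻²·s = kg·m·s⁻¹
  (4) [kinematic viscosity] = m²·s⁻¹
All reduce to kg·m·s⁻¹ except (4), which is m²·s⁻¹.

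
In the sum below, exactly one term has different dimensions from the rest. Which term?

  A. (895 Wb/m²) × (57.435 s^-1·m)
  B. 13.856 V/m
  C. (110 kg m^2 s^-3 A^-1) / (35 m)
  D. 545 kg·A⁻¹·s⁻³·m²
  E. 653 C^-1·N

Dimensions:
  A. [kg·s⁻²·A⁻¹] · [m·s⁻¹] = kg·m·s⁻³·A⁻¹
  B. V·m⁻¹ = J·C⁻¹·m⁻¹ = kg·m·s⁻³·A⁻¹
  C. [kg·m²·s⁻³·A⁻¹] / [m] = kg·m·s⁻³·A⁻¹
  D. kg·m²·s⁻³·A⁻¹
  E. N·C⁻¹ = kg·m·s⁻²·(s·A)⁻¹ = kg·m·s⁻³·A⁻¹
All reduce to kg·m·s⁻³·A⁻¹ except D., which is kg·m²·s⁻³·A⁻¹.

D.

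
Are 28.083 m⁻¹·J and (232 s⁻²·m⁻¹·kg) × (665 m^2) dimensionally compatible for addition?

Reduce each to base SI dimensions:
  28.083 m⁻¹·J:  J·m⁻¹ = N·m·m⁻¹ = kg·m·s⁻²
  (232 s⁻²·m⁻¹·kg) × (665 m^2):  [kg·m⁻¹·s⁻²] · [m²] = kg·m·s⁻²
Both are kg·m·s⁻², so they have the same dimensions and can be added.

Yes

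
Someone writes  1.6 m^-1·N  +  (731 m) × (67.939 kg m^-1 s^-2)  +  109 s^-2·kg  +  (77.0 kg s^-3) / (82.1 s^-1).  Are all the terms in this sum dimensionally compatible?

Work out the base dimensions of each:
  1.6 m^-1·N:  N·m⁻¹ = kg·m·s⁻²·m⁻¹ = kg·s⁻²
  (731 m) × (67.939 kg m^-1 s^-2):  [m] · [kg·m⁻¹·s⁻²] = kg·s⁻²
  109 s^-2·kg:  kg·s⁻²
  (77.0 kg s^-3) / (82.1 s^-1):  [kg·s⁻³] / [s⁻¹] = kg·s⁻²
Every term reduces to kg·s⁻².

Yes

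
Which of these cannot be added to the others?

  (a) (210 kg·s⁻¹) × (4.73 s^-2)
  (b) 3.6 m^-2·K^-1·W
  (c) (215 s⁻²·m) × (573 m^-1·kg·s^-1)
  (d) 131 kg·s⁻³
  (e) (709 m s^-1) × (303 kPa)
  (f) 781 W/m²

In SI base units:
  (a) [kg·s⁻¹] · [s⁻²] = kg·s⁻³
  (b) W·m⁻²·K⁻¹ = J·s⁻¹·m⁻²·K⁻¹ = kg·s⁻³·K⁻¹
  (c) [m·s⁻²] · [kg·m⁻¹·s⁻¹] = kg·s⁻³
  (d) kg·s⁻³
  (e) [m·s⁻¹] · [kg·m⁻¹·s⁻²] = kg·s⁻³
  (f) W·m⁻² = J·s⁻¹·m⁻² = kg·s⁻³
All reduce to kg·s⁻³ except (b), which is kg·s⁻³·K⁻¹.

(b)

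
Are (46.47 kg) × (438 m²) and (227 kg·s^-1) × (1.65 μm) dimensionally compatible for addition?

No

Reduce each to base SI dimensions:
  (46.47 kg) × (438 m²):  [kg] · [m²] = kg·m²
  (227 kg·s^-1) × (1.65 μm):  [kg·s⁻¹] · [m] = kg·m·s⁻¹
kg·m² ≠ kg·m·s⁻¹, so they cannot be added.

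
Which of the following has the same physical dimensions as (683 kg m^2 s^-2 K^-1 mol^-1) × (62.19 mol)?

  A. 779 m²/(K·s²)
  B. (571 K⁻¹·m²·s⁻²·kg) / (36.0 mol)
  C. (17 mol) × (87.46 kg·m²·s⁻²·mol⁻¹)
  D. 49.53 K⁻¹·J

D.

Reference: [kg·m²·s⁻²·K⁻¹·mol⁻¹] · [mol] = kg·m²·s⁻²·K⁻¹.
Each option:
  A. m²·s⁻²·K⁻¹
  B. [kg·m²·s⁻²·K⁻¹] / [mol] = kg·m²·s⁻²·K⁻¹·mol⁻¹
  C. [mol] · [kg·m²·s⁻²·mol⁻¹] = kg·m²·s⁻²
  D. J·K⁻¹ = N·m·K⁻¹ = kg·m²·s⁻²·K⁻¹  ← same
Only D. matches kg·m²·s⁻²·K⁻¹.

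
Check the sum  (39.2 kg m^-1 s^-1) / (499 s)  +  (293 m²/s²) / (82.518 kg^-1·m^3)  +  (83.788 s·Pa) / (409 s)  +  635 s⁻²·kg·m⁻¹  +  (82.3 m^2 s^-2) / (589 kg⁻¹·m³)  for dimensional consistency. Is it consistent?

Yes

Work out the base dimensions of each:
  (39.2 kg m^-1 s^-1) / (499 s):  [kg·m⁻¹·s⁻¹] / [s] = kg·m⁻¹·s⁻²
  (293 m²/s²) / (82.518 kg^-1·m^3):  [m²·s⁻²] / [kg⁻¹·m³] = kg·m⁻¹·s⁻²
  (83.788 s·Pa) / (409 s):  [kg·m⁻¹·s⁻¹] / [s] = kg·m⁻¹·s⁻²
  635 s⁻²·kg·m⁻¹:  kg·m⁻¹·s⁻²
  (82.3 m^2 s^-2) / (589 kg⁻¹·m³):  [m²·s⁻²] / [kg⁻¹·m³] = kg·m⁻¹·s⁻²
Every term reduces to kg·m⁻¹·s⁻².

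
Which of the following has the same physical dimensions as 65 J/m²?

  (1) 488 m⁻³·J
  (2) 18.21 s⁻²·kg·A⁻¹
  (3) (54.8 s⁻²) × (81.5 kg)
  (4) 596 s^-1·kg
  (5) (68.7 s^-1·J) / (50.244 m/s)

(3)

Reference: J·m⁻² = N·m·m⁻² = kg·s⁻².
Each option:
  (1) J·m⁻³ = N·m·m⁻³ = kg·m⁻¹·s⁻²
  (2) kg·s⁻²·A⁻¹
  (3) [s⁻²] · [kg] = kg·s⁻²  ← same
  (4) kg·s⁻¹
  (5) [kg·m²·s⁻³] / [m·s⁻¹] = kg·m·s⁻²
Only (3) matches kg·s⁻².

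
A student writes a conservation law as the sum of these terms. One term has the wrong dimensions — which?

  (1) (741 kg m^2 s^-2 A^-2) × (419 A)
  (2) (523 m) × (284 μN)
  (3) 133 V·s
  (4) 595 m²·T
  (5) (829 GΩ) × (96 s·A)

(2)

Dimensions:
  (1) [kg·m²·s⁻²·A⁻²] · [A] = kg·m²·s⁻²·A⁻¹
  (2) [m] · [kg·m·s⁻²] = kg·m²·s⁻²
  (3) V·s = J·C⁻¹·s = kg·m²·s⁻²·A⁻¹
  (4) T·m² = Wb·m⁻²·m² = kg·m²·s⁻²·A⁻¹
  (5) [kg·m²·s⁻³·A⁻²] · [s·A] = kg·m²·s⁻²·A⁻¹
All reduce to kg·m²·s⁻²·A⁻¹ except (2), which is kg·m²·s⁻².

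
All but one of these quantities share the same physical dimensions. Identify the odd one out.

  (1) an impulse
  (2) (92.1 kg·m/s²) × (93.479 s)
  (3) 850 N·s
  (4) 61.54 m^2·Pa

Expand each in SI base units:
  (1) [impulse] = kg·m·s⁻¹
  (2) [kg·m·s⁻²] · [s] = kg·m·s⁻¹
  (3) N·s = kg·m·s⁻²·s = kg·m·s⁻¹
  (4) Pa·m² = N·m⁻²·m² = kg·m·s⁻²
All reduce to kg·m·s⁻¹ except (4), which is kg·m·s⁻².

(4)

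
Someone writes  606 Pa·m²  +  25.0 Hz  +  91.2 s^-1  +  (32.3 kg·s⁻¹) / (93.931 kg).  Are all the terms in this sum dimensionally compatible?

Work out the base dimensions of each:
  606 Pa·m²:  Pa·m² = N·m⁻²·m² = kg·m·s⁻²
  25.0 Hz:  Hz = s⁻¹
  91.2 s^-1:  s⁻¹
  (32.3 kg·s⁻¹) / (93.931 kg):  [kg·s⁻¹] / [kg] = s⁻¹
The terms do not share a single dimension (kg·m·s⁻² vs s⁻¹).

No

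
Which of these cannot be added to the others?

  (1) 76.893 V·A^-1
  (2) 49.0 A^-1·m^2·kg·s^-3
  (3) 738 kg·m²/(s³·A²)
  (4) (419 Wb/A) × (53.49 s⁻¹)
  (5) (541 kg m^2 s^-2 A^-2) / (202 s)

Expand each in SI base units:
  (1) V·A⁻¹ = J·C⁻¹·A⁻¹ = kg·m²·s⁻³·A⁻²
  (2) kg·m²·s⁻³·A⁻¹
  (3) kg·m²·s⁻³·A⁻²
  (4) [kg·m²·s⁻²·A⁻²] · [s⁻¹] = kg·m²·s⁻³·A⁻²
  (5) [kg·m²·s⁻²·A⁻²] / [s] = kg·m²·s⁻³·A⁻²
All reduce to kg·m²·s⁻³·A⁻² except (2), which is kg·m²·s⁻³·A⁻¹.

(2)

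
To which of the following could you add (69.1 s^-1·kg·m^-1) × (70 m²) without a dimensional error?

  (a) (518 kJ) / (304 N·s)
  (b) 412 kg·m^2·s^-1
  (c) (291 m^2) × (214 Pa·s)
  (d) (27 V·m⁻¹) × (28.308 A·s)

(c)

Reference: [kg·m⁻¹·s⁻¹] · [m²] = kg·m·s⁻¹.
Each option:
  (a) [kg·m²·s⁻²] / [kg·m·s⁻¹] = m·s⁻¹
  (b) kg·m²·s⁻¹
  (c) [m²] · [kg·m⁻¹·s⁻¹] = kg·m·s⁻¹  ← same
  (d) [kg·m·s⁻³·A⁻¹] · [s·A] = kg·m·s⁻²
Only (c) matches kg·m·s⁻¹.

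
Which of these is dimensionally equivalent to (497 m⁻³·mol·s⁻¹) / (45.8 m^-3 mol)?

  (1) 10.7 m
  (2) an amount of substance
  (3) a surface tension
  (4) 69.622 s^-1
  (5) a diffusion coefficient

(4)

Reference: [m⁻³·s⁻¹·mol] / [m⁻³·mol] = s⁻¹.
Each option:
  (1) m
  (2) [amount of substance] = mol
  (3) [surface tension] = kg·s⁻²
  (4) s⁻¹  ← same
  (5) [diffusion coefficient] = m²·s⁻¹
Only (4) matches s⁻¹.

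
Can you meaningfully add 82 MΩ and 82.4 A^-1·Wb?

No

Expand each in SI base units:
  82 MΩ:  Ω = V·A⁻¹ = kg·m²·s⁻³·A⁻²
  82.4 A^-1·Wb:  Wb·A⁻¹ = V·s·A⁻¹ = kg·m²·s⁻²·A⁻²
kg·m²·s⁻³·A⁻² ≠ kg·m²·s⁻²·A⁻², so they cannot be added.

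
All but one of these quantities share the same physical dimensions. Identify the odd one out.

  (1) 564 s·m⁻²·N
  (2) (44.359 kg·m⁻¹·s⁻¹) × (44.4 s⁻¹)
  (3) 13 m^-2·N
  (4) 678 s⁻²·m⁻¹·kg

Dimensions:
  (1) N·s·m⁻² = kg·m·s⁻²·s·m⁻² = kg·m⁻¹·s⁻¹
  (2) [kg·m⁻¹·s⁻¹] · [s⁻¹] = kg·m⁻¹·s⁻²
  (3) N·m⁻² = kg·m·s⁻²·m⁻² = kg·m⁻¹·s⁻²
  (4) kg·m⁻¹·s⁻²
All reduce to kg·m⁻¹·s⁻² except (1), which is kg·m⁻¹·s⁻¹.

(1)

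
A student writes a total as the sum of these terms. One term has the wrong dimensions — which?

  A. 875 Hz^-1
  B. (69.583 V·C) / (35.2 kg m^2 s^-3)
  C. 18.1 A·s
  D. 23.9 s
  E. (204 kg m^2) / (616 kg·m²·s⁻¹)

C.

Reduce each to base SI dimensions:
  A. Hz⁻¹ = (s⁻¹)⁻¹ = s
  B. [kg·m²·s⁻²] / [kg·m²·s⁻³] = s
  C. A·s = s·A
  D. s
  E. [kg·m²] / [kg·m²·s⁻¹] = s
All reduce to s except C., which is s·A.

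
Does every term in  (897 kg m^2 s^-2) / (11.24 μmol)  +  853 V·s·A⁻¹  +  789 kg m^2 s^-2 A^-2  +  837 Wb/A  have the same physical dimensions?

Expand each in SI base units:
  (897 kg m^2 s^-2) / (11.24 μmol):  [kg·m²·s⁻²] / [mol] = kg·m²·s⁻²·mol⁻¹
  853 V·s·A⁻¹:  V·s·A⁻¹ = J·C⁻¹·s·A⁻¹ = kg·m²·s⁻²·A⁻²
  789 kg m^2 s^-2 A^-2:  kg·m²·s⁻²·A⁻²
  837 Wb/A:  Wb·A⁻¹ = V·s·A⁻¹ = kg·m²·s⁻²·A⁻²
The terms do not share a single dimension (kg·m²·s⁻²·A⁻² vs kg·m²·s⁻²·mol⁻¹).

No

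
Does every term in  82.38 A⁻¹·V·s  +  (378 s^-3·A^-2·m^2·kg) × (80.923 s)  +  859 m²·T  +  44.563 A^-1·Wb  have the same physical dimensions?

Work out the base dimensions of each:
  82.38 A⁻¹·V·s:  V·s·A⁻¹ = J·C⁻¹·s·A⁻¹ = kg·m²·s⁻²·A⁻²
  (378 s^-3·A^-2·m^2·kg) × (80.923 s):  [kg·m²·s⁻³·A⁻²] · [s] = kg·m²·s⁻²·A⁻²
  859 m²·T:  T·m² = Wb·m⁻²·m² = kg·m²·s⁻²·A⁻¹
  44.563 A^-1·Wb:  Wb·A⁻¹ = V·s·A⁻¹ = kg·m²·s⁻²·A⁻²
The terms do not share a single dimension (kg·m²·s⁻²·A⁻² vs kg·m²·s⁻²·A⁻¹).

No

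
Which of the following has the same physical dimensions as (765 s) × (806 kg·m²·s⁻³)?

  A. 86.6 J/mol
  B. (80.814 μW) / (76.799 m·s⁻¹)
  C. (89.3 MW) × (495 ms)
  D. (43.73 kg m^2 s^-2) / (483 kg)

C.

Reference: [s] · [kg·m²·s⁻³] = kg·m²·s⁻².
Each option:
  A. J·mol⁻¹ = N·m·mol⁻¹ = kg·m²·s⁻²·mol⁻¹
  B. [kg·m²·s⁻³] / [m·s⁻¹] = kg·m·s⁻²
  C. [kg·m²·s⁻³] · [s] = kg·m²·s⁻²  ← same
  D. [kg·m²·s⁻²] / [kg] = m²·s⁻²
Only C. matches kg·m²·s⁻².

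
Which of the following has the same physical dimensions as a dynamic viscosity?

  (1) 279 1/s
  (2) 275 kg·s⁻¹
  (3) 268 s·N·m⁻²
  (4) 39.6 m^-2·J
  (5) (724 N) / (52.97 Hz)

(3)

Reference: [dynamic viscosity] = kg·m⁻¹·s⁻¹.
Each option:
  (1) s⁻¹
  (2) kg·s⁻¹
  (3) N·s·m⁻² = kg·m·s⁻²·s·m⁻² = kg·m⁻¹·s⁻¹  ← same
  (4) J·m⁻² = N·m·m⁻² = kg·s⁻²
  (5) [kg·m·s⁻²] / [s⁻¹] = kg·m·s⁻¹
Only (3) matches kg·m⁻¹·s⁻¹.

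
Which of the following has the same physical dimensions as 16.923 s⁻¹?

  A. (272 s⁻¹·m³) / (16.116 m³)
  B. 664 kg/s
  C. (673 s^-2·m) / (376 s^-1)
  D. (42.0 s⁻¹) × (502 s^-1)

Reference: s⁻¹.
Each option:
  A. [m³·s⁻¹] / [m³] = s⁻¹  ← same
  B. kg·s⁻¹
  C. [m·s⁻²] / [s⁻¹] = m·s⁻¹
  D. [s⁻¹] · [s⁻¹] = s⁻²
Only A. matches s⁻¹.

A.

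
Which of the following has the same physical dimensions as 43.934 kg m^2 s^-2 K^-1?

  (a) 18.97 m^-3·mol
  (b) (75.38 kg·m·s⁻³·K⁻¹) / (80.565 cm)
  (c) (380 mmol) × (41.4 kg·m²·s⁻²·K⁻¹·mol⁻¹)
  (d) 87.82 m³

(c)

Reference: kg·m²·s⁻²·K⁻¹.
Each option:
  (a) mol·m⁻³ = m⁻³·mol
  (b) [kg·m·s⁻³·K⁻¹] / [m] = kg·s⁻³·K⁻¹
  (c) [mol] · [kg·m²·s⁻²·K⁻¹·mol⁻¹] = kg·m²·s⁻²·K⁻¹  ← same
  (d) m³
Only (c) matches kg·m²·s⁻²·K⁻¹.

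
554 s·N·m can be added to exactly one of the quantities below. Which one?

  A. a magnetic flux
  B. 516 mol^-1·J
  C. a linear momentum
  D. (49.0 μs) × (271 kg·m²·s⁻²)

Reference: N·m·s = kg·m·s⁻²·m·s = kg·m²·s⁻¹.
Each option:
  A. [magnetic flux] = kg·m²·s⁻²·A⁻¹
  B. J·mol⁻¹ = N·m·mol⁻¹ = kg·m²·s⁻²·mol⁻¹
  C. [linear momentum] = kg·m·s⁻¹
  D. [s] · [kg·m²·s⁻²] = kg·m²·s⁻¹  ← same
Only D. matches kg·m²·s⁻¹.

D.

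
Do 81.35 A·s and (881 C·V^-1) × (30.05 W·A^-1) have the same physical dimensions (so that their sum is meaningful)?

Yes

Dimensions:
  81.35 A·s:  A·s = s·A
  (881 C·V^-1) × (30.05 W·A^-1):  [kg⁻¹·m⁻²·s⁴·A²] · [kg·m²·s⁻³·A⁻¹] = s·A
Both are s·A, so they have the same dimensions and can be added.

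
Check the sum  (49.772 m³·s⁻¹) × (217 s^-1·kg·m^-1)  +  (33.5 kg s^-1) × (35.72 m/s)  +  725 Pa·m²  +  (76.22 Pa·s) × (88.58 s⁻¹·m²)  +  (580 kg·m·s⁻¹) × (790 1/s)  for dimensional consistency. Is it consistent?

No

Reduce each to base SI dimensions:
  (49.772 m³·s⁻¹) × (217 s^-1·kg·m^-1):  [m³·s⁻¹] · [kg·m⁻¹·s⁻¹] = kg·m²·s⁻²
  (33.5 kg s^-1) × (35.72 m/s):  [kg·s⁻¹] · [m·s⁻¹] = kg·m·s⁻²
  725 Pa·m²:  Pa·m² = N·m⁻²·m² = kg·m·s⁻²
  (76.22 Pa·s) × (88.58 s⁻¹·m²):  [kg·m⁻¹·s⁻¹] · [m²·s⁻¹] = kg·m·s⁻²
  (580 kg·m·s⁻¹) × (790 1/s):  [kg·m·s⁻¹] · [s⁻¹] = kg·m·s⁻²
The terms do not share a single dimension (kg·m²·s⁻² vs kg·m·s⁻²).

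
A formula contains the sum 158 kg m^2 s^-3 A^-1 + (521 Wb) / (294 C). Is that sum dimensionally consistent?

Expand each in SI base units:
  158 kg m^2 s^-3 A^-1:  kg·m²·s⁻³·A⁻¹
  (521 Wb) / (294 C):  [kg·m²·s⁻²·A⁻¹] / [s·A] = kg·m²·s⁻³·A⁻²
kg·m²·s⁻³·A⁻¹ ≠ kg·m²·s⁻³·A⁻², so they cannot be added.

No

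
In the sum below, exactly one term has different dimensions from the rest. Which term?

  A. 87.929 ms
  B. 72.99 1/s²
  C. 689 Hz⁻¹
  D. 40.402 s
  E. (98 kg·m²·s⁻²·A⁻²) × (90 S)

B.

In SI base units:
  A. s
  B. s⁻²
  C. Hz⁻¹ = (s⁻¹)⁻¹ = s
  D. s
  E. [kg·m²·s⁻²·A⁻²] · [kg⁻¹·m⁻²·s³·A²] = s
All reduce to s except B., which is s⁻².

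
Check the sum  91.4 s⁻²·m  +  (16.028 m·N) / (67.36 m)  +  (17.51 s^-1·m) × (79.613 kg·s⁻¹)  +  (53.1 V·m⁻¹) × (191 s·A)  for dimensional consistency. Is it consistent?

Reduce each to base SI dimensions:
  91.4 s⁻²·m:  m·s⁻²
  (16.028 m·N) / (67.36 m):  [kg·m²·s⁻²] / [m] = kg·m·s⁻²
  (17.51 s^-1·m) × (79.613 kg·s⁻¹):  [m·s⁻¹] · [kg·s⁻¹] = kg·m·s⁻²
  (53.1 V·m⁻¹) × (191 s·A):  [kg·m·s⁻³·A⁻¹] · [s·A] = kg·m·s⁻²
The terms do not share a single dimension (kg·m·s⁻² vs m·s⁻²).

No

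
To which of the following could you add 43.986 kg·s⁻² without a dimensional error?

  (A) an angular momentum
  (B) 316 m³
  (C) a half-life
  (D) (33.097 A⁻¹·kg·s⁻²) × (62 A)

Reference: kg·s⁻².
Each option:
  (A) [angular momentum] = kg·m²·s⁻¹
  (B) m³
  (C) [half-life] = s
  (D) [kg·s⁻²·A⁻¹] · [A] = kg·s⁻²  ← same
Only (D) matches kg·s⁻².

(D)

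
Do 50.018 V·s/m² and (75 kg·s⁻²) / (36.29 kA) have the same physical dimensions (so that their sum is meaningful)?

Yes

Dimensions:
  50.018 V·s/m²:  V·s·m⁻² = J·C⁻¹·s·m⁻² = kg·s⁻²·A⁻¹
  (75 kg·s⁻²) / (36.29 kA):  [kg·s⁻²] / [A] = kg·s⁻²·A⁻¹
Both are kg·s⁻²·A⁻¹, so they have the same dimensions and can be added.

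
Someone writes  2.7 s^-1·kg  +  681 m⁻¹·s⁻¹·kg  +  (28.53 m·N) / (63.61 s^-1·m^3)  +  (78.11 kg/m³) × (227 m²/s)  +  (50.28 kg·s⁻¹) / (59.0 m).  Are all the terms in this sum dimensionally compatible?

No

Work out the base dimensions of each:
  2.7 s^-1·kg:  kg·s⁻¹
  681 m⁻¹·s⁻¹·kg:  kg·m⁻¹·s⁻¹
  (28.53 m·N) / (63.61 s^-1·m^3):  [kg·m²·s⁻²] / [m³·s⁻¹] = kg·m⁻¹·s⁻¹
  (78.11 kg/m³) × (227 m²/s):  [kg·m⁻³] · [m²·s⁻¹] = kg·m⁻¹·s⁻¹
  (50.28 kg·s⁻¹) / (59.0 m):  [kg·s⁻¹] / [m] = kg·m⁻¹·s⁻¹
The terms do not share a single dimension (kg·m⁻¹·s⁻¹ vs kg·s⁻¹).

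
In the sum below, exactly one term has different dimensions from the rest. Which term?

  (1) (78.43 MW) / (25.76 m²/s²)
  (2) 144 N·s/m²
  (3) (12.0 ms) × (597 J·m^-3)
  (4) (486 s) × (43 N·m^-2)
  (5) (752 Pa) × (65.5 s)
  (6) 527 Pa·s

(1)

Dimensions:
  (1) [kg·m²·s⁻³] / [m²·s⁻²] = kg·s⁻¹
  (2) N·s·m⁻² = kg·m·s⁻²·s·m⁻² = kg·m⁻¹·s⁻¹
  (3) [s] · [kg·m⁻¹·s⁻²] = kg·m⁻¹·s⁻¹
  (4) [s] · [kg·m⁻¹·s⁻²] = kg·m⁻¹·s⁻¹
  (5) [kg·m⁻¹·s⁻²] · [s] = kg·m⁻¹·s⁻¹
  (6) Pa·s = N·m⁻²·s = kg·m⁻¹·s⁻¹
All reduce to kg·m⁻¹·s⁻¹ except (1), which is kg·s⁻¹.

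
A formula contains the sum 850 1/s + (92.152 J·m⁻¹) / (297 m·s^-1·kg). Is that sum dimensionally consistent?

Yes

Dimensions:
  850 1/s:  s⁻¹
  (92.152 J·m⁻¹) / (297 m·s^-1·kg):  [kg·m·s⁻²] / [kg·m·s⁻¹] = s⁻¹
Both are s⁻¹, so they have the same dimensions and can be added.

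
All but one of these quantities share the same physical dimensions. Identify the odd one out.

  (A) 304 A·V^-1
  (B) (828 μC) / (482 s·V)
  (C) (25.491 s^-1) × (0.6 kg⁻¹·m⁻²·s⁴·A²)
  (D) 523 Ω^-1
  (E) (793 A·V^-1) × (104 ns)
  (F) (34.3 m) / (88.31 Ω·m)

(E)

Expand each in SI base units:
  (A) A·V⁻¹ = A·(J·C⁻¹)⁻¹ = kg⁻¹·m⁻²·s³·A²
  (B) [s·A] / [kg·m²·s⁻²·A⁻¹] = kg⁻¹·m⁻²·s³·A²
  (C) [s⁻¹] · [kg⁻¹·m⁻²·s⁴·A²] = kg⁻¹·m⁻²·s³·A²
  (D) Ω⁻¹ = (V·A⁻¹)⁻¹ = kg⁻¹·m⁻²·s³·A²
  (E) [kg⁻¹·m⁻²·s³·A²] · [s] = kg⁻¹·m⁻²·s⁴·A²
  (F) [m] / [kg·m³·s⁻³·A⁻²] = kg⁻¹·m⁻²·s³·A²
All reduce to kg⁻¹·m⁻²·s³·A² except (E), which is kg⁻¹·m⁻²·s⁴·A².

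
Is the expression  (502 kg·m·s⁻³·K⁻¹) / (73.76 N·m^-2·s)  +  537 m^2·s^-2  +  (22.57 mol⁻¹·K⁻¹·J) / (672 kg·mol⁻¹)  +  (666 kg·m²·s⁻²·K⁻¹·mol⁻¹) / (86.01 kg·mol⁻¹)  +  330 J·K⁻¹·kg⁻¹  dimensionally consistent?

No

Expand each in SI base units:
  (502 kg·m·s⁻³·K⁻¹) / (73.76 N·m^-2·s):  [kg·m·s⁻³·K⁻¹] / [kg·m⁻¹·s⁻¹] = m²·s⁻²·K⁻¹
  537 m^2·s^-2:  m²·s⁻²
  (22.57 mol⁻¹·K⁻¹·J) / (672 kg·mol⁻¹):  [kg·m²·s⁻²·K⁻¹·mol⁻¹] / [kg·mol⁻¹] = m²·s⁻²·K⁻¹
  (666 kg·m²·s⁻²·K⁻¹·mol⁻¹) / (86.01 kg·mol⁻¹):  [kg·m²·s⁻²·K⁻¹·mol⁻¹] / [kg·mol⁻¹] = m²·s⁻²·K⁻¹
  330 J·K⁻¹·kg⁻¹:  J·kg⁻¹·K⁻¹ = N·m·kg⁻¹·K⁻¹ = m²·s⁻²·K⁻¹
The terms do not share a single dimension (m²·s⁻² vs m²·s⁻²·K⁻¹).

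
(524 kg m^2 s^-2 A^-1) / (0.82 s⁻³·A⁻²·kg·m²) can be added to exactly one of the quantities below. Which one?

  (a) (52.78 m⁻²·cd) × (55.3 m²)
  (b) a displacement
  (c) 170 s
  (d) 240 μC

Reference: [kg·m²·s⁻²·A⁻¹] / [kg·m²·s⁻³·A⁻²] = s·A.
Each option:
  (a) [m⁻²·cd] · [m²] = cd
  (b) [displacement] = m
  (c) s
  (d) C = s·A  ← same
Only (d) matches s·A.

(d)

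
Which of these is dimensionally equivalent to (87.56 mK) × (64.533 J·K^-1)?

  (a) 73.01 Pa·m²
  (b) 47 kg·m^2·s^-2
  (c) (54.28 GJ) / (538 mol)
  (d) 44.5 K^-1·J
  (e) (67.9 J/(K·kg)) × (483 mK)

(b)

Reference: [K] · [kg·m²·s⁻²·K⁻¹] = kg·m²·s⁻².
Each option:
  (a) Pa·m² = N·m⁻²·m² = kg·m·s⁻²
  (b) kg·m²·s⁻²  ← same
  (c) [kg·m²·s⁻²] / [mol] = kg·m²·s⁻²·mol⁻¹
  (d) J·K⁻¹ = N·m·K⁻¹ = kg·m²·s⁻²·K⁻¹
  (e) [m²·s⁻²·K⁻¹] · [K] = m²·s⁻²
Only (b) matches kg·m²·s⁻².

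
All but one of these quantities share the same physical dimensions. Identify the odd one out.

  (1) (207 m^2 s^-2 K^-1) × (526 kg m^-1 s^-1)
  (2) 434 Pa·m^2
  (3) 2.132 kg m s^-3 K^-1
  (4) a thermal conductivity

Reduce each to base SI dimensions:
  (1) [m²·s⁻²·K⁻¹] · [kg·m⁻¹·s⁻¹] = kg·m·s⁻³·K⁻¹
  (2) Pa·m² = N·m⁻²·m² = kg·m·s⁻²
  (3) kg·m·s⁻³·K⁻¹
  (4) [thermal conductivity] = kg·m·s⁻³·K⁻¹
All reduce to kg·m·s⁻³·K⁻¹ except (2), which is kg·m·s⁻².

(2)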